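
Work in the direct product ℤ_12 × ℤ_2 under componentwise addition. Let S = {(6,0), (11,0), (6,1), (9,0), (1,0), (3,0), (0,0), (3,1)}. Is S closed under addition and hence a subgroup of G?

No

(3,1) ∈ S but its inverse (9,1) ∉ S, so S is not a subgroup.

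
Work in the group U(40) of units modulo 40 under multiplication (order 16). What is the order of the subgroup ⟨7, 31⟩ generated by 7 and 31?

8

|⟨7⟩| = 4 and |⟨31⟩| = 2, so |H| is a multiple of lcm(4, 2) = 4 and divides |G| = 16.
Closing under the operation: H = {1, 7, 9, 17, 23, 31, 33, 39}, so |H| = 8.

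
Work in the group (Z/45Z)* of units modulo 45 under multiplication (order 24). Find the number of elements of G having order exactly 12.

The elements of order 12 are: 2, 7, 13, 22, 23, 32, 38, 43.
That's 8.

8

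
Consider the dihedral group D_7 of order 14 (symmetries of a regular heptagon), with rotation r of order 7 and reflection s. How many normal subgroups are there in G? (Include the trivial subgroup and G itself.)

3

G has 10 subgroups. Checking conjugation-invariance by order — order 1: 1/1 normal; order 2: 0/7 normal; order 7: 1/1 normal; order 14: 1/1 normal.
Total normal subgroups: 3.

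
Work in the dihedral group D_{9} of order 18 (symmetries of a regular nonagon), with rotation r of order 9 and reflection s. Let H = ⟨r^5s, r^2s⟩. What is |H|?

|⟨r^5s⟩| = 2 and |⟨r^2s⟩| = 2, so |H| is a multiple of lcm(2, 2) = 2 and divides |G| = 18.
Closing under the operation: H = {e, r^3, r^6, r^2s, r^5s, r^8s}, so |H| = 6.

6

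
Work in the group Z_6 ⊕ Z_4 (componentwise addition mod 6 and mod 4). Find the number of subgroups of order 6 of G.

|G| = 24 and 6 | 24, so subgroups of order 6 are possible by Lagrange.
The subgroups of order 6 are: {(0,0), (0,2), (2,0), (2,2), (4,0), (4,2)}; {(0,0), (1,0), (2,0), (3,0), (4,0), (5,0)}; {(0,0), (1,2), (2,0), (3,2), (4,0), (5,2)}.
So G has 3 subgroups of order 6.

3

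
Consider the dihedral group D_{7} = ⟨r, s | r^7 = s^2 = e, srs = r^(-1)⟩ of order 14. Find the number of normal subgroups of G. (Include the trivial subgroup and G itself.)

3

G has 10 subgroups. Checking conjugation-invariance by order — order 1: 1/1 normal; order 2: 0/7 normal; order 7: 1/1 normal; order 14: 1/1 normal.
Total normal subgroups: 3.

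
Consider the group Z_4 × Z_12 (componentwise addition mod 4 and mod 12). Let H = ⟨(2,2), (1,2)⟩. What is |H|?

24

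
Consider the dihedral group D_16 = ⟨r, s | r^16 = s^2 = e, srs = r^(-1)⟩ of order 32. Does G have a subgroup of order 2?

2 | 32. A subgroup of order 2 is {e, r^10s}.

Yes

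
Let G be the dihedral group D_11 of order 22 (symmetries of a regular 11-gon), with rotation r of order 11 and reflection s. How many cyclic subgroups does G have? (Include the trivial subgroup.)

13

Group the elements of G by the cyclic subgroup they generate; each cyclic subgroup of order d accounts for φ(d) elements.
Cyclic subgroups by order — order 1: 1; order 2: 11; order 11: 1.
Total: 13.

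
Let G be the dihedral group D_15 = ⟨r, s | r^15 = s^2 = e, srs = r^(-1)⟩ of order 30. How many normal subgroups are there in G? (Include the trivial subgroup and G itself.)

5

G has 28 subgroups. Checking conjugation-invariance by order — order 1: 1/1 normal; order 2: 0/15 normal; order 3: 1/1 normal; order 5: 1/1 normal; order 6: 0/5 normal; order 10: 0/3 normal; order 15: 1/1 normal; order 30: 1/1 normal.
Total normal subgroups: 5.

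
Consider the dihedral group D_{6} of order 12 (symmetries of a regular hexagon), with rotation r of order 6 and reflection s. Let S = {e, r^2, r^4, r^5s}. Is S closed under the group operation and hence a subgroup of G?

Closure fails: r^4 · r^5s = r^3s ∉ S. So S is not a subgroup.

No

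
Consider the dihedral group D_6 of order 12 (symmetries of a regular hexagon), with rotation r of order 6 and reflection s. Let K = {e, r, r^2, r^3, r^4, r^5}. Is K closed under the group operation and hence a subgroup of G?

|K| = 6 divides |G| = 12, consistent with Lagrange.
K contains the identity, every element's inverse is in K, and K is closed under ·: it is a subgroup.
In fact K = ⟨r^5⟩.

Yes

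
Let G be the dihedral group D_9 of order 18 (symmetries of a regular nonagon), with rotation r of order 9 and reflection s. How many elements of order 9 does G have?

The elements of order 9 are: r, r^2, r^4, r^5, r^7, r^8.
That's 6.

6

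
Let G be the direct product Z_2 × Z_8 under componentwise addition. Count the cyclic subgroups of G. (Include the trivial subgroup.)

Each element a generates a cyclic subgroup ⟨a⟩; distinct elements may generate the same one (a cyclic group of order d has φ(d) generators).
Cyclic subgroups by order — order 1: 1; order 2: 3; order 4: 2; order 8: 2.
Total: 8.

8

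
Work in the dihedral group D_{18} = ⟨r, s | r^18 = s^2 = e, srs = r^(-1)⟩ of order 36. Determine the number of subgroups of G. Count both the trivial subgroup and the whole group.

|G| = 36, so by Lagrange every subgroup order divides 36. Divisors: 1, 2, 3, 4, 6, 9, 12, 18, 36.
Subgroups by order — order 1: 1; order 2: 19; order 3: 1; order 4: 9; order 6: 7; order 9: 1; order 12: 3; order 18: 3; order 36: 1.
Total: 1 + 19 + 1 + 9 + 7 + 1 + 3 + 3 + 1 = 45.

45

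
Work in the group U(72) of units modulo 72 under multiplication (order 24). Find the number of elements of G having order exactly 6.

14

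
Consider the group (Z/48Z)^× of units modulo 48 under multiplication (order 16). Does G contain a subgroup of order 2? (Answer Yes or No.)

Yes

2 | 16. A subgroup of order 2 is {1, 17}.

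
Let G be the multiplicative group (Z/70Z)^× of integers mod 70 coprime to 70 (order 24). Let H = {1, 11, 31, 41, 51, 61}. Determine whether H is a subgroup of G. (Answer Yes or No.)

Yes

|H| = 6 divides |G| = 24, consistent with Lagrange.
H contains the identity, every element's inverse is in H, and H is closed under ·: it is a subgroup.
In fact H = ⟨61⟩.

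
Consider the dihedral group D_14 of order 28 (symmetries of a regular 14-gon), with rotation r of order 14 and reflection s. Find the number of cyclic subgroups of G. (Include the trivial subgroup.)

Each element a generates a cyclic subgroup ⟨a⟩; distinct elements may generate the same one (a cyclic group of order d has φ(d) generators).
Cyclic subgroups by order — order 1: 1; order 2: 15; order 7: 1; order 14: 1.
Total: 18.

18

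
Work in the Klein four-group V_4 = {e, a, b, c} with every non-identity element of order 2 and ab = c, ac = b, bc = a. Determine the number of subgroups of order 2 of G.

3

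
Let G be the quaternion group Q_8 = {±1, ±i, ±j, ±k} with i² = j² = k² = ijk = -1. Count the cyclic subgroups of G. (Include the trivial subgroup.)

5

A cyclic subgroup of order d is generated by each of its φ(d) elements of order d, so the cyclic subgroups of order d number (#elements of order d)/φ(d).
Cyclic subgroups by order — order 1: 1; order 2: 1; order 4: 3.
Total: 5.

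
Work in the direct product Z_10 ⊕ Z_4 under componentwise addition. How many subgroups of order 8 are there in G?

|G| = 40 and 8 | 40, so subgroups of order 8 are possible by Lagrange.
The subgroups of order 8 are: {(0,0), (0,1), (0,2), (0,3), (5,0), (5,1), (5,2), (5,3)}.
So G has 1 subgroup of order 8.

1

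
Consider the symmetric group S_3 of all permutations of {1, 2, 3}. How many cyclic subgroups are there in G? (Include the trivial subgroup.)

5

A cyclic subgroup of order d is generated by each of its φ(d) elements of order d, so the cyclic subgroups of order d number (#elements of order d)/φ(d).
Cyclic subgroups by order — order 1: 1; order 2: 3; order 3: 1.
Total: 5.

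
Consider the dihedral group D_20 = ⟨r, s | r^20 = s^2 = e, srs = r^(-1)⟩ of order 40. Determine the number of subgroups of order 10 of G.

|G| = 40 and 10 | 40, so subgroups of order 10 are possible by Lagrange.
The subgroups of order 10 are: {e, r^2, r^4, r^6, r^8, r^10, r^12, r^14, r^16, r^18}; {e, r^4, r^8, r^12, r^16, r^2s, r^6s, r^10s, r^14s, r^18s}; {e, r^4, r^8, r^12, r^16, r^3s, r^7s, r^11s, r^15s, r^19s}; {e, r^4, r^8, r^12, r^16, s, r^4s, r^8s, r^12s, r^16s}; … (5 in all).
So G has 5 subgroups of order 10.

5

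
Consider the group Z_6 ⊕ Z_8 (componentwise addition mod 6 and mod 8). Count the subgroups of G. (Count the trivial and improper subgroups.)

|G| = 48, so by Lagrange every subgroup order divides 48. Divisors: 1, 2, 3, 4, 6, 8, 12, 16, 24, 48.
Subgroups by order — order 1: 1; order 2: 3; order 3: 1; order 4: 3; order 6: 3; order 8: 3; order 12: 3; order 16: 1; order 24: 3; order 48: 1.
Total: 1 + 3 + 1 + 3 + 3 + 3 + 3 + 1 + 3 + 1 = 22.

22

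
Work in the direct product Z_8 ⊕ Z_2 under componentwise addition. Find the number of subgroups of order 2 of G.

3

|G| = 16 and 2 | 16, so subgroups of order 2 are possible by Lagrange.
The subgroups of order 2 are: {(0,0), (0,1)}; {(0,0), (4,0)}; {(0,0), (4,1)}.
So G has 3 subgroups of order 2.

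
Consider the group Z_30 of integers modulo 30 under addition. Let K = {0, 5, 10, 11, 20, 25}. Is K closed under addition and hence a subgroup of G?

11 ∈ K but its inverse 19 ∉ K, so K is not a subgroup.

No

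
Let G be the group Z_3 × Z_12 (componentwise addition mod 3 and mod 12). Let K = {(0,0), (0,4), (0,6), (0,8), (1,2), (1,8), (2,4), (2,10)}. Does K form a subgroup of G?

|K| = 8 does not divide |G| = 36, so by Lagrange K is not a subgroup.

No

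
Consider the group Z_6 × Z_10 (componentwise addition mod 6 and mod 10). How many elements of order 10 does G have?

12

An element (a,b) has order lcm(ord(a), ord(b)); count pairs with lcm equal to 10.
Enumerating gives 12 such elements.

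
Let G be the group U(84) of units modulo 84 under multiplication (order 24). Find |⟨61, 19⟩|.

|⟨61⟩| = 6 and |⟨19⟩| = 6, so |H| is a multiple of lcm(6, 6) = 6 and divides |G| = 24.
Closing under the operation: H = {1, 13, 19, 25, 31, 37, 43, 55, 61, 67, 73, 79}, so |H| = 12.

12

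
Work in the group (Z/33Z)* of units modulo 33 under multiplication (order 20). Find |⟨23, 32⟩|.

4

|⟨23⟩| = 2 and |⟨32⟩| = 2, so |H| is a multiple of lcm(2, 2) = 2 and divides |G| = 20.
Closing under the operation: H = {1, 10, 23, 32}, so |H| = 4.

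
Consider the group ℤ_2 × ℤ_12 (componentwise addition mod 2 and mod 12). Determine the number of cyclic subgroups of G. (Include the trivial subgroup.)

12

Each element a generates a cyclic subgroup ⟨a⟩; distinct elements may generate the same one (a cyclic group of order d has φ(d) generators).
Cyclic subgroups by order — order 1: 1; order 2: 3; order 3: 1; order 4: 2; order 6: 3; order 12: 2.
Total: 12.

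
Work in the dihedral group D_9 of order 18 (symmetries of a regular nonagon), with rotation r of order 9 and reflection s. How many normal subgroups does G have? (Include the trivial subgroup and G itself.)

4

G has 16 subgroups. Checking conjugation-invariance by order — order 1: 1/1 normal; order 2: 0/9 normal; order 3: 1/1 normal; order 6: 0/3 normal; order 9: 1/1 normal; order 18: 1/1 normal.
Total normal subgroups: 4.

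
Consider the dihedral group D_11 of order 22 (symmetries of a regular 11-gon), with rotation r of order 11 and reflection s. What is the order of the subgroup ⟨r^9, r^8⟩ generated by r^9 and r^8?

|⟨r^9⟩| = 11 and |⟨r^8⟩| = 11, so |H| is a multiple of lcm(11, 11) = 11 and divides |G| = 22.
Closing under the operation: H = {e, r, r^2, r^3, r^4, r^5, r^6, r^7, r^8, r^9, r^10}, so |H| = 11.

11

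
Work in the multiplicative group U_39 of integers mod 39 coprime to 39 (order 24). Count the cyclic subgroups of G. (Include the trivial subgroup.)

12

Group the elements of G by the cyclic subgroup they generate; each cyclic subgroup of order d accounts for φ(d) elements.
Cyclic subgroups by order — order 1: 1; order 2: 3; order 3: 1; order 4: 2; order 6: 3; order 12: 2.
Total: 12.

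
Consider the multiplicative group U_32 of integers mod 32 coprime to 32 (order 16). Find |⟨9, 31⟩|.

8

|⟨9⟩| = 4 and |⟨31⟩| = 2, so |H| is a multiple of lcm(4, 2) = 4 and divides |G| = 16.
Closing under the operation: H = {1, 7, 9, 15, 17, 23, 25, 31}, so |H| = 8.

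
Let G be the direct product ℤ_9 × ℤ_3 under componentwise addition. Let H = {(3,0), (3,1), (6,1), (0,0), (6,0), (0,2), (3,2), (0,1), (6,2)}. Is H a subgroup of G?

Yes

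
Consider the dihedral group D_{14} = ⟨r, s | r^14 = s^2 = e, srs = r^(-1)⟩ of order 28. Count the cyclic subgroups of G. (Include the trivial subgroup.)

Group the elements of G by the cyclic subgroup they generate; each cyclic subgroup of order d accounts for φ(d) elements.
Cyclic subgroups by order — order 1: 1; order 2: 15; order 7: 1; order 14: 1.
Total: 18.

18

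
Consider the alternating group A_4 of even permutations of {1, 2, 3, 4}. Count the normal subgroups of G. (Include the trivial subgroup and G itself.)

3

G has 10 subgroups. Checking conjugation-invariance by order — order 1: 1/1 normal; order 2: 0/3 normal; order 3: 0/4 normal; order 4: 1/1 normal; order 12: 1/1 normal.
Total normal subgroups: 3.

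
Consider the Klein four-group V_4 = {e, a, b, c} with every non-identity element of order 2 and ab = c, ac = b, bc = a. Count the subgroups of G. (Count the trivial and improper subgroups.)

|G| = 4, so by Lagrange every subgroup order divides 4. Divisors: 1, 2, 4.
Subgroups by order — order 1: 1; order 2: 3; order 4: 1.
Total: 1 + 3 + 1 = 5.

5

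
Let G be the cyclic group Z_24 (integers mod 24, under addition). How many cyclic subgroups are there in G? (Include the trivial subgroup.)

A cyclic subgroup of order d is generated by each of its φ(d) elements of order d, so the cyclic subgroups of order d number (#elements of order d)/φ(d).
Cyclic subgroups by order — order 1: 1; order 2: 1; order 3: 1; order 4: 1; order 6: 1; order 8: 1; order 12: 1; order 24: 1.
Total: 8.

8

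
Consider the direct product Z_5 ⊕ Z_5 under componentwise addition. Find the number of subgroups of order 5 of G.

6

|G| = 25 and 5 | 25, so subgroups of order 5 are possible by Lagrange.
The subgroups of order 5 are: {(0,0), (0,1), (0,2), (0,3), (0,4)}; {(0,0), (1,0), (2,0), (3,0), (4,0)}; {(0,0), (1,1), (2,2), (3,3), (4,4)}; {(0,0), (1,2), (2,4), (3,1), (4,3)}; … (6 in all).
So G has 6 subgroups of order 5.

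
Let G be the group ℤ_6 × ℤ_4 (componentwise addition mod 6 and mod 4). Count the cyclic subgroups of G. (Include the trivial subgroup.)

12

A cyclic subgroup of order d is generated by each of its φ(d) elements of order d, so the cyclic subgroups of order d number (#elements of order d)/φ(d).
Cyclic subgroups by order — order 1: 1; order 2: 3; order 3: 1; order 4: 2; order 6: 3; order 12: 2.
Total: 12.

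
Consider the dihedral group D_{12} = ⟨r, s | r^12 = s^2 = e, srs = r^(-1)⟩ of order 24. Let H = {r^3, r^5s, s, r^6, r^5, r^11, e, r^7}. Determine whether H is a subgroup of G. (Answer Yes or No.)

No

r^11 ∈ H but its inverse r ∉ H, so H is not a subgroup.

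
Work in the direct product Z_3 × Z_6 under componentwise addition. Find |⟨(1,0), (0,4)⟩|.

9

|⟨(1,0)⟩| = 3 and |⟨(0,4)⟩| = 3, so |H| is a multiple of lcm(3, 3) = 3 and divides |G| = 18.
Closing under the operation: H = {(0,0), (0,2), (0,4), (1,0), (1,2), (1,4), (2,0), (2,2), (2,4)}, so |H| = 9.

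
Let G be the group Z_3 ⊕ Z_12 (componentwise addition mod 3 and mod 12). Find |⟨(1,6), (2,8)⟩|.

18

|⟨(1,6)⟩| = 6 and |⟨(2,8)⟩| = 3, so |H| is a multiple of lcm(6, 3) = 6 and divides |G| = 36.
Closing under the operation: H = {(0,0), (0,2), (0,4), (0,6), (0,8), (0,10), (1,0), (1,2), (1,4), (1,6), (1,8), (1,10), (2,0), (2,2), (2,4), (2,6), (2,8), (2,10)}, so |H| = 18.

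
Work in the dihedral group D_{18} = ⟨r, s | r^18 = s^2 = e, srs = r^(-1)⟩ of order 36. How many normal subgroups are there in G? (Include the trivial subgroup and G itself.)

9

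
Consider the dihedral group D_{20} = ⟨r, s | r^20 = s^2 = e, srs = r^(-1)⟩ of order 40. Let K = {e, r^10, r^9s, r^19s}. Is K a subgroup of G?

|K| = 4 divides |G| = 40, consistent with Lagrange.
K contains the identity, every element's inverse is in K, and K is closed under ·: it is a subgroup.

Yes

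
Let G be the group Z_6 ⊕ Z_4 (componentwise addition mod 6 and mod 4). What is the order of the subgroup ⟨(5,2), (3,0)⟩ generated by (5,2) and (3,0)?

|⟨(5,2)⟩| = 6 and |⟨(3,0)⟩| = 2, so |H| is a multiple of lcm(6, 2) = 6 and divides |G| = 24.
Closing under the operation: H = {(0,0), (0,2), (1,0), (1,2), (2,0), (2,2), (3,0), (3,2), (4,0), (4,2), (5,0), (5,2)}, so |H| = 12.

12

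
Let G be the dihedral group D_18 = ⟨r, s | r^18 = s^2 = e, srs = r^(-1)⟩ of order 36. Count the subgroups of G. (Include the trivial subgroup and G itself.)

|G| = 36, so by Lagrange every subgroup order divides 36. Divisors: 1, 2, 3, 4, 6, 9, 12, 18, 36.
Subgroups by order — order 1: 1; order 2: 19; order 3: 1; order 4: 9; order 6: 7; order 9: 1; order 12: 3; order 18: 3; order 36: 1.
Total: 1 + 19 + 1 + 9 + 7 + 1 + 3 + 3 + 1 = 45.

45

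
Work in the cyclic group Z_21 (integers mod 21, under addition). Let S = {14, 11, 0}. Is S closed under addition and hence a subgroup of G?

11 ∈ S but its inverse 10 ∉ S, so S is not a subgroup.

No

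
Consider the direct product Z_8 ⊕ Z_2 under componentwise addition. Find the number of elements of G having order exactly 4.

An element (a,b) has order lcm(ord(a), ord(b)); count pairs with lcm equal to 4.
Enumerating gives 4 such elements.

4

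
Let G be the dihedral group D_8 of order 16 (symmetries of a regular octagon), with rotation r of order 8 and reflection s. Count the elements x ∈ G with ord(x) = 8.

The elements of order 8 are: r, r^3, r^5, r^7.
That's 4.

4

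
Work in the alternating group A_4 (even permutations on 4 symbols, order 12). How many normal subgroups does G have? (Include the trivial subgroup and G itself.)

3

G has 10 subgroups. Checking conjugation-invariance by order — order 1: 1/1 normal; order 2: 0/3 normal; order 3: 0/4 normal; order 4: 1/1 normal; order 12: 1/1 normal.
Total normal subgroups: 3.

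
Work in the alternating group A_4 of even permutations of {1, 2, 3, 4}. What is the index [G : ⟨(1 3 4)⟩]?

4

|⟨(1 3 4)⟩| = 3 and |G| = 12.
By Lagrange, [G : H] = |G|/|H| = 12/3 = 4.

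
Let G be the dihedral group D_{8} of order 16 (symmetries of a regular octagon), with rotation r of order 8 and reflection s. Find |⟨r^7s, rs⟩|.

8

|⟨r^7s⟩| = 2 and |⟨rs⟩| = 2, so |H| is a multiple of lcm(2, 2) = 2 and divides |G| = 16.
Closing under the operation: H = {e, r^2, r^4, r^6, rs, r^3s, r^5s, r^7s}, so |H| = 8.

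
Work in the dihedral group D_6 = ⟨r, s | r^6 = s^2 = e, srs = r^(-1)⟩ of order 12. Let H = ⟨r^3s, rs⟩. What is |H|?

|⟨r^3s⟩| = 2 and |⟨rs⟩| = 2, so |H| is a multiple of lcm(2, 2) = 2 and divides |G| = 12.
Closing under the operation: H = {e, r^2, r^4, rs, r^3s, r^5s}, so |H| = 6.

6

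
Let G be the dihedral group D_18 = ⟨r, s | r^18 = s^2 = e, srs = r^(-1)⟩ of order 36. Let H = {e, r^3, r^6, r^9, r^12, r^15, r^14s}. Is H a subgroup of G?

No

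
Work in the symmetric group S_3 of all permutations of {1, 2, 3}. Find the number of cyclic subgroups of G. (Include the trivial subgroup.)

Group the elements of G by the cyclic subgroup they generate; each cyclic subgroup of order d accounts for φ(d) elements.
Cyclic subgroups by order — order 1: 1; order 2: 3; order 3: 1.
Total: 5.

5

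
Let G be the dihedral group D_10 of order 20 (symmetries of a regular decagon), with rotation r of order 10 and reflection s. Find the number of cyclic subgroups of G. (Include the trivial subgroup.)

14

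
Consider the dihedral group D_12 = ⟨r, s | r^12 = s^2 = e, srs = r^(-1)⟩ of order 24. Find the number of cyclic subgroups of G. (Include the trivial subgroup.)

18

Group the elements of G by the cyclic subgroup they generate; each cyclic subgroup of order d accounts for φ(d) elements.
Cyclic subgroups by order — order 1: 1; order 2: 13; order 3: 1; order 4: 1; order 6: 1; order 12: 1.
Total: 18.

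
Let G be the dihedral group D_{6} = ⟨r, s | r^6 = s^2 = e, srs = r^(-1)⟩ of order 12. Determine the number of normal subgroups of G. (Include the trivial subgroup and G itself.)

G has 16 subgroups. Checking conjugation-invariance by order — order 1: 1/1 normal; order 2: 1/7 normal; order 3: 1/1 normal; order 4: 0/3 normal; order 6: 3/3 normal; order 12: 1/1 normal.
Total normal subgroups: 7.

7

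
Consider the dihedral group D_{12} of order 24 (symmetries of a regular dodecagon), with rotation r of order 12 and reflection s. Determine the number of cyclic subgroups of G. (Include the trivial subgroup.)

Each element a generates a cyclic subgroup ⟨a⟩; distinct elements may generate the same one (a cyclic group of order d has φ(d) generators).
Cyclic subgroups by order — order 1: 1; order 2: 13; order 3: 1; order 4: 1; order 6: 1; order 12: 1.
Total: 18.

18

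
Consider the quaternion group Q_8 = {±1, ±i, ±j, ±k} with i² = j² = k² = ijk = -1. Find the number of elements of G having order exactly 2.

The elements of order 2 are: -1.
That's 1.

1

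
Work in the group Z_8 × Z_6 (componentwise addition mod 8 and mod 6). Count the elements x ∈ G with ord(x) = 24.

An element (a,b) has order lcm(ord(a), ord(b)); count pairs with lcm equal to 24.
Enumerating gives 16 such elements.

16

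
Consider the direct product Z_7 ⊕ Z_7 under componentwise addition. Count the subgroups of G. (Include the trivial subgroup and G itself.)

|G| = 49, so by Lagrange every subgroup order divides 49. Divisors: 1, 7, 49.
Subgroups by order — order 1: 1; order 7: 8; order 49: 1.
Total: 1 + 8 + 1 = 10.

10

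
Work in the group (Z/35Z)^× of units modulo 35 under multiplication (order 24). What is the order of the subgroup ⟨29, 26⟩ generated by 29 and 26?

|⟨29⟩| = 2 and |⟨26⟩| = 6, so |H| is a multiple of lcm(2, 6) = 6 and divides |G| = 24.
Closing under the operation: H = {1, 4, 6, 9, 11, 16, 19, 24, 26, 29, 31, 34}, so |H| = 12.

12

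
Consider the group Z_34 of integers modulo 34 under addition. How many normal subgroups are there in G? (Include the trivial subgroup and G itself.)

4

G is abelian, so every subgroup is normal.
G has 4 subgroups in total, hence 4 normal subgroups.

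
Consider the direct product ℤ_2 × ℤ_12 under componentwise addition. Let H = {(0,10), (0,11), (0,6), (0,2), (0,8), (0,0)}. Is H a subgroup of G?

(0,8) ∈ H but its inverse (0,4) ∉ H, so H is not a subgroup.

No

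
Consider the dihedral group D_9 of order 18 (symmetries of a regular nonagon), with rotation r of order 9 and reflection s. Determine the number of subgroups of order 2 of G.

|G| = 18 and 2 | 18, so subgroups of order 2 are possible by Lagrange.
The subgroups of order 2 are: {e, r^2s}; {e, r^3s}; {e, r^4s}; {e, r^5s}; … (9 in all).
So G has 9 subgroups of order 2.

9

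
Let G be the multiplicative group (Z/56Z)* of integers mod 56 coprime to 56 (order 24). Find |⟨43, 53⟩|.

12

|⟨43⟩| = 2 and |⟨53⟩| = 6, so |H| is a multiple of lcm(2, 6) = 6 and divides |G| = 24.
Closing under the operation: H = {1, 9, 11, 15, 23, 25, 29, 37, 39, 43, 51, 53}, so |H| = 12.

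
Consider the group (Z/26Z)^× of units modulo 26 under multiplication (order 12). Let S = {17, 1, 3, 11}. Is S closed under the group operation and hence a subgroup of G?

3 ∈ S but its inverse 9 ∉ S, so S is not a subgroup.

No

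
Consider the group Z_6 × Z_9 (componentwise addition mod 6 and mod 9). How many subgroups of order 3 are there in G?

4

|G| = 54 and 3 | 54, so subgroups of order 3 are possible by Lagrange.
The subgroups of order 3 are: {(0,0), (0,3), (0,6)}; {(0,0), (2,0), (4,0)}; {(0,0), (2,3), (4,6)}; {(0,0), (2,6), (4,3)}.
So G has 4 subgroups of order 3.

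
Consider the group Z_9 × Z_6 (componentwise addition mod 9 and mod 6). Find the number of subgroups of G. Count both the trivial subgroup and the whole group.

20

|G| = 54, so by Lagrange every subgroup order divides 54. Divisors: 1, 2, 3, 6, 9, 18, 27, 54.
Subgroups by order — order 1: 1; order 2: 1; order 3: 4; order 6: 4; order 9: 4; order 18: 4; order 27: 1; order 54: 1.
Total: 1 + 1 + 4 + 4 + 4 + 4 + 1 + 1 = 20.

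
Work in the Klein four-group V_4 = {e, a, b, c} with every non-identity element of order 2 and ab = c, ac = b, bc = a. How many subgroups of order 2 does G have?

|G| = 4 and 2 | 4, so subgroups of order 2 are possible by Lagrange.
The subgroups of order 2 are: {e, a}; {e, b}; {e, c}.
So G has 3 subgroups of order 2.

3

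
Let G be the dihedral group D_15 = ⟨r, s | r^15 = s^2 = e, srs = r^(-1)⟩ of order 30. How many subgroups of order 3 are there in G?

1

|G| = 30 and 3 | 30, so subgroups of order 3 are possible by Lagrange.
The subgroups of order 3 are: {e, r^5, r^10}.
So G has 1 subgroup of order 3.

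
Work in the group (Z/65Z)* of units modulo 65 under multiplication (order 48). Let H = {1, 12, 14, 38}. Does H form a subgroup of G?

Yes

|H| = 4 divides |G| = 48, consistent with Lagrange.
H contains the identity, every element's inverse is in H, and H is closed under ·: it is a subgroup.
In fact H = ⟨38⟩.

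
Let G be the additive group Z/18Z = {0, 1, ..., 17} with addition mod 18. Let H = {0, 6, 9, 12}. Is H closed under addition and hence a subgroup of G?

No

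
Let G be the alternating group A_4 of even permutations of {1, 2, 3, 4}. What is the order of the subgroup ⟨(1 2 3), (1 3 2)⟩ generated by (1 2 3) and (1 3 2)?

3

|⟨(1 2 3)⟩| = 3 and |⟨(1 3 2)⟩| = 3, so |H| is a multiple of lcm(3, 3) = 3 and divides |G| = 12.
Closing under the operation: H = {e, (1 2 3), (1 3 2)}, so |H| = 3.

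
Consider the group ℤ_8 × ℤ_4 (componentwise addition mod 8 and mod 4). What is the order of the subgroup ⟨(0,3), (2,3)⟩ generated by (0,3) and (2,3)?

|⟨(0,3)⟩| = 4 and |⟨(2,3)⟩| = 4, so |H| is a multiple of lcm(4, 4) = 4 and divides |G| = 32.
Closing under the operation: H = {(0,0), (0,1), (0,2), (0,3), (2,0), (2,1), (2,2), (2,3), (4,0), (4,1), (4,2), (4,3), (6,0), (6,1), (6,2), (6,3)}, so |H| = 16.

16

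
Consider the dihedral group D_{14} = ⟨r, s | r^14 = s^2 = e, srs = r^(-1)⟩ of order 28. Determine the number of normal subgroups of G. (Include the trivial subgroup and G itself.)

7

G has 28 subgroups. Checking conjugation-invariance by order — order 1: 1/1 normal; order 2: 1/15 normal; order 4: 0/7 normal; order 7: 1/1 normal; order 14: 3/3 normal; order 28: 1/1 normal.
Total normal subgroups: 7.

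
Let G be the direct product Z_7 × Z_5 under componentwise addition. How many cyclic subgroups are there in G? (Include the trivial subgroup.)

Group the elements of G by the cyclic subgroup they generate; each cyclic subgroup of order d accounts for φ(d) elements.
Cyclic subgroups by order — order 1: 1; order 5: 1; order 7: 1; order 35: 1.
Total: 4.

4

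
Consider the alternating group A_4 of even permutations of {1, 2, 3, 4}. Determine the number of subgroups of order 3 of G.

|G| = 12 and 3 | 12, so subgroups of order 3 are possible by Lagrange.
The subgroups of order 3 are: {e, (1 2 3), (1 3 2)}; {e, (1 2 4), (1 4 2)}; {e, (1 3 4), (1 4 3)}; {e, (2 3 4), (2 4 3)}.
So G has 4 subgroups of order 3.

4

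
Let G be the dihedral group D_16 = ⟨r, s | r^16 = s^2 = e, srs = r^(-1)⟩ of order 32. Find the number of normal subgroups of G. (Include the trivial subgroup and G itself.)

8

G has 36 subgroups. Checking conjugation-invariance by order — order 1: 1/1 normal; order 2: 1/17 normal; order 4: 1/9 normal; order 8: 1/5 normal; order 16: 3/3 normal; order 32: 1/1 normal.
Total normal subgroups: 8.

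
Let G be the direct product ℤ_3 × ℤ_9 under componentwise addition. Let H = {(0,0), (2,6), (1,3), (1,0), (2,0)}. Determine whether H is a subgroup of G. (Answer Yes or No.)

|H| = 5 does not divide |G| = 27, so by Lagrange H is not a subgroup.

No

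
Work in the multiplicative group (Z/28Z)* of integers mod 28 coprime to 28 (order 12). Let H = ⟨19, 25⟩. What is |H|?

|⟨19⟩| = 6 and |⟨25⟩| = 3, so |H| is a multiple of lcm(6, 3) = 6 and divides |G| = 12.
Closing under the operation: H = {1, 3, 9, 19, 25, 27}, so |H| = 6.

6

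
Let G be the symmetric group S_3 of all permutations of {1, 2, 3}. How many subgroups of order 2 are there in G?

|G| = 6 and 2 | 6, so subgroups of order 2 are possible by Lagrange.
The subgroups of order 2 are: {e, (1 2)}; {e, (1 3)}; {e, (2 3)}.
So G has 3 subgroups of order 2.

3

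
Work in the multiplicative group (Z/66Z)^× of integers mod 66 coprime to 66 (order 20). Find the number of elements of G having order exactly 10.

Enumerating element orders in G gives 12 elements of order 10.

12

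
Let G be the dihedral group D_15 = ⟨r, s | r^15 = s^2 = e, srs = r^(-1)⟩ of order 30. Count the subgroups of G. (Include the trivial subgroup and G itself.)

28

|G| = 30, so by Lagrange every subgroup order divides 30. Divisors: 1, 2, 3, 5, 6, 10, 15, 30.
Subgroups by order — order 1: 1; order 2: 15; order 3: 1; order 5: 1; order 6: 5; order 10: 3; order 15: 1; order 30: 1.
Total: 1 + 15 + 1 + 1 + 5 + 3 + 1 + 1 = 28.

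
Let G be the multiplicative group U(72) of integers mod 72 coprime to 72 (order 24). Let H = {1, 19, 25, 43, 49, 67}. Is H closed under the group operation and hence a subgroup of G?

|H| = 6 divides |G| = 24, consistent with Lagrange.
H contains the identity, every element's inverse is in H, and H is closed under ·: it is a subgroup.
In fact H = ⟨67⟩.

Yes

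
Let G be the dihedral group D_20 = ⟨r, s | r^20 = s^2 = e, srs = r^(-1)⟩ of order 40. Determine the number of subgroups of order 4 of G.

|G| = 40 and 4 | 40, so subgroups of order 4 are possible by Lagrange.
The subgroups of order 4 are: {e, r^10, s, r^10s}; {e, r^10, rs, r^11s}; {e, r^10, r^2s, r^12s}; {e, r^10, r^3s, r^13s}; … (11 in all).
So G has 11 subgroups of order 4.

11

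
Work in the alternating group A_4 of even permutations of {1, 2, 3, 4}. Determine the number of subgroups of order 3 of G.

|G| = 12 and 3 | 12, so subgroups of order 3 are possible by Lagrange.
The subgroups of order 3 are: {e, (1 2 3), (1 3 2)}; {e, (1 2 4), (1 4 2)}; {e, (1 3 4), (1 4 3)}; {e, (2 3 4), (2 4 3)}.
So G has 4 subgroups of order 3.

4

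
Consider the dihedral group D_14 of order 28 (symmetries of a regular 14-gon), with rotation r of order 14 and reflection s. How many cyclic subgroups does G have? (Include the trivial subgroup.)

Each element a generates a cyclic subgroup ⟨a⟩; distinct elements may generate the same one (a cyclic group of order d has φ(d) generators).
Cyclic subgroups by order — order 1: 1; order 2: 15; order 7: 1; order 14: 1.
Total: 18.

18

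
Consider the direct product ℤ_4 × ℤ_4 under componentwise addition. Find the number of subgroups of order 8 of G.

3

|G| = 16 and 8 | 16, so subgroups of order 8 are possible by Lagrange.
The subgroups of order 8 are: {(0,0), (0,1), (0,2), (0,3), (2,0), (2,1), (2,2), (2,3)}; {(0,0), (0,2), (1,0), (1,2), (2,0), (2,2), (3,0), (3,2)}; {(0,0), (0,2), (1,1), (1,3), (2,0), (2,2), (3,1), (3,3)}.
So G has 3 subgroups of order 8.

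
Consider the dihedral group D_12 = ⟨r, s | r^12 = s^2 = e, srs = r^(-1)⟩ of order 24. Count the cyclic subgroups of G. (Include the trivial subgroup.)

18

A cyclic subgroup of order d is generated by each of its φ(d) elements of order d, so the cyclic subgroups of order d number (#elements of order d)/φ(d).
Cyclic subgroups by order — order 1: 1; order 2: 13; order 3: 1; order 4: 1; order 6: 1; order 12: 1.
Total: 18.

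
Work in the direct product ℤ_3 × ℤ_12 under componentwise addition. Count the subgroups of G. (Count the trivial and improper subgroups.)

18

|G| = 36, so by Lagrange every subgroup order divides 36. Divisors: 1, 2, 3, 4, 6, 9, 12, 18, 36.
Subgroups by order — order 1: 1; order 2: 1; order 3: 4; order 4: 1; order 6: 4; order 9: 1; order 12: 4; order 18: 1; order 36: 1.
Total: 1 + 1 + 4 + 1 + 4 + 1 + 4 + 1 + 1 = 18.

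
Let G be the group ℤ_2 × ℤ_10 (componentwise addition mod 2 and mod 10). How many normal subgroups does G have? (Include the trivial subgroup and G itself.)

10

G is abelian, so every subgroup is normal.
G has 10 subgroups in total, hence 10 normal subgroups.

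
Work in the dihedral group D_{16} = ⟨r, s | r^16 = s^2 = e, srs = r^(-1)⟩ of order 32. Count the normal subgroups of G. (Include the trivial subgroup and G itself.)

G has 36 subgroups. Checking conjugation-invariance by order — order 1: 1/1 normal; order 2: 1/17 normal; order 4: 1/9 normal; order 8: 1/5 normal; order 16: 3/3 normal; order 32: 1/1 normal.
Total normal subgroups: 8.

8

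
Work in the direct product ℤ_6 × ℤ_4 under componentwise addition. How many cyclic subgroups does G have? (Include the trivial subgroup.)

12

Each element a generates a cyclic subgroup ⟨a⟩; distinct elements may generate the same one (a cyclic group of order d has φ(d) generators).
Cyclic subgroups by order — order 1: 1; order 2: 3; order 3: 1; order 4: 2; order 6: 3; order 12: 2.
Total: 12.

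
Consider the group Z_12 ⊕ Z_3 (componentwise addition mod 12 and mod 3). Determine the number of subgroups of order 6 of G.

4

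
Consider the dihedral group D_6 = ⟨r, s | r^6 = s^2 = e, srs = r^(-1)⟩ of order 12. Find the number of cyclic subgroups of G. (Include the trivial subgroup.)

Each element a generates a cyclic subgroup ⟨a⟩; distinct elements may generate the same one (a cyclic group of order d has φ(d) generators).
Cyclic subgroups by order — order 1: 1; order 2: 7; order 3: 1; order 6: 1.
Total: 10.

10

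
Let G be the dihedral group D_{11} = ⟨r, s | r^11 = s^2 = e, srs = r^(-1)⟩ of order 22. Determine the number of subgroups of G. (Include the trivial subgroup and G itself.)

14

|G| = 22, so by Lagrange every subgroup order divides 22. Divisors: 1, 2, 11, 22.
Subgroups by order — order 1: 1; order 2: 11; order 11: 1; order 22: 1.
Total: 1 + 11 + 1 + 1 = 14.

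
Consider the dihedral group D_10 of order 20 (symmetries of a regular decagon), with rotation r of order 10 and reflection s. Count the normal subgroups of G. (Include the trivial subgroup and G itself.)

7

G has 22 subgroups. Checking conjugation-invariance by order — order 1: 1/1 normal; order 2: 1/11 normal; order 4: 0/5 normal; order 5: 1/1 normal; order 10: 3/3 normal; order 20: 1/1 normal.
Total normal subgroups: 7.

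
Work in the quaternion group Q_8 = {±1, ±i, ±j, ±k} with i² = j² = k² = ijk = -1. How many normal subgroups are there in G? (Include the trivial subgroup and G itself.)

G has 6 subgroups. Checking conjugation-invariance by order — order 1: 1/1 normal; order 2: 1/1 normal; order 4: 3/3 normal; order 8: 1/1 normal.
Total normal subgroups: 6.

6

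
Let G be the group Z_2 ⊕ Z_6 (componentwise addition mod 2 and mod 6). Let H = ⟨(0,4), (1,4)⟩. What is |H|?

6

|⟨(0,4)⟩| = 3 and |⟨(1,4)⟩| = 6, so |H| is a multiple of lcm(3, 6) = 6 and divides |G| = 12.
Closing under the operation: H = {(0,0), (0,2), (0,4), (1,0), (1,2), (1,4)}, so |H| = 6.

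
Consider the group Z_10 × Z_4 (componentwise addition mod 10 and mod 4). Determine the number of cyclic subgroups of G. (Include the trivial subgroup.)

A cyclic subgroup of order d is generated by each of its φ(d) elements of order d, so the cyclic subgroups of order d number (#elements of order d)/φ(d).
Cyclic subgroups by order — order 1: 1; order 2: 3; order 4: 2; order 5: 1; order 10: 3; order 20: 2.
Total: 12.

12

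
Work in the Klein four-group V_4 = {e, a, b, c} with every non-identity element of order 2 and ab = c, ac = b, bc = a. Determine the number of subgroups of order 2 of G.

|G| = 4 and 2 | 4, so subgroups of order 2 are possible by Lagrange.
The subgroups of order 2 are: {e, a}; {e, b}; {e, c}.
So G has 3 subgroups of order 2.

3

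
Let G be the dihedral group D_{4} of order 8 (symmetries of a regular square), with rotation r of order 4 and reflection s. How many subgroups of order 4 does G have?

3

|G| = 8 and 4 | 8, so subgroups of order 4 are possible by Lagrange.
The subgroups of order 4 are: {e, r, r^2, r^3}; {e, r^2, s, r^2s}; {e, r^2, rs, r^3s}.
So G has 3 subgroups of order 4.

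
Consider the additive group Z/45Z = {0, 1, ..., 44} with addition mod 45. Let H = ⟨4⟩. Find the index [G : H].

|⟨4⟩| = 45 and |G| = 45.
By Lagrange, [G : H] = |G|/|H| = 45/45 = 1.

1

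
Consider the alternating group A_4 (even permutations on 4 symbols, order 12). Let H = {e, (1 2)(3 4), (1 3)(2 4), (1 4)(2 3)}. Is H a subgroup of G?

|H| = 4 divides |G| = 12, consistent with Lagrange.
H contains the identity, every element's inverse is in H, and H is closed under ∘: it is a subgroup.

Yes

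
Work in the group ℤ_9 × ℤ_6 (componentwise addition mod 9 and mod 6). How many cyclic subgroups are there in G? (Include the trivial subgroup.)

16

Group the elements of G by the cyclic subgroup they generate; each cyclic subgroup of order d accounts for φ(d) elements.
Cyclic subgroups by order — order 1: 1; order 2: 1; order 3: 4; order 6: 4; order 9: 3; order 18: 3.
Total: 16.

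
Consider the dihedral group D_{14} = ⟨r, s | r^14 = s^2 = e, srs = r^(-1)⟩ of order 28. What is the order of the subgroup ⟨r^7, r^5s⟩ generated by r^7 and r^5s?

4

|⟨r^7⟩| = 2 and |⟨r^5s⟩| = 2, so |H| is a multiple of lcm(2, 2) = 2 and divides |G| = 28.
Closing under the operation: H = {e, r^7, r^5s, r^12s}, so |H| = 4.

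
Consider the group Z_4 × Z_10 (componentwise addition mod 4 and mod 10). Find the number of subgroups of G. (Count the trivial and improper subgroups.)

16

|G| = 40, so by Lagrange every subgroup order divides 40. Divisors: 1, 2, 4, 5, 8, 10, 20, 40.
Subgroups by order — order 1: 1; order 2: 3; order 4: 3; order 5: 1; order 8: 1; order 10: 3; order 20: 3; order 40: 1.
Total: 1 + 3 + 3 + 1 + 1 + 3 + 3 + 1 = 16.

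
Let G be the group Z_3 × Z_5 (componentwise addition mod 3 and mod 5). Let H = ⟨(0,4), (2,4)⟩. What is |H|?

15

|⟨(0,4)⟩| = 5 and |⟨(2,4)⟩| = 15, so |H| is a multiple of lcm(5, 15) = 15 and divides |G| = 15.
Closing {(0,4), (2,4)} under the group operation gives all of G, so |H| = 15.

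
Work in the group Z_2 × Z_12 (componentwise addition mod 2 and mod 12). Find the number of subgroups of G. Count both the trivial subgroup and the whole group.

16

|G| = 24, so by Lagrange every subgroup order divides 24. Divisors: 1, 2, 3, 4, 6, 8, 12, 24.
Subgroups by order — order 1: 1; order 2: 3; order 3: 1; order 4: 3; order 6: 3; order 8: 1; order 12: 3; order 24: 1.
Total: 1 + 3 + 1 + 3 + 3 + 1 + 3 + 1 = 16.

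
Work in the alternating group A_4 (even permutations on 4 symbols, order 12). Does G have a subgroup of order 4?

4 | 12. A subgroup of order 4 is {e, (1 2)(3 4), (1 3)(2 4), (1 4)(2 3)}.

Yes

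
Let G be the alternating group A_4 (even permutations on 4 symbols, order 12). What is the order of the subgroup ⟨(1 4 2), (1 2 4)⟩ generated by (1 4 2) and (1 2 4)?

|⟨(1 4 2)⟩| = 3 and |⟨(1 2 4)⟩| = 3, so |H| is a multiple of lcm(3, 3) = 3 and divides |G| = 12.
Closing under the operation: H = {e, (1 2 4), (1 4 2)}, so |H| = 3.

3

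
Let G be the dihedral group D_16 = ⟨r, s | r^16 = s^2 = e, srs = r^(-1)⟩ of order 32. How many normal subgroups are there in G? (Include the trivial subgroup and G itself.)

8

G has 36 subgroups. Checking conjugation-invariance by order — order 1: 1/1 normal; order 2: 1/17 normal; order 4: 1/9 normal; order 8: 1/5 normal; order 16: 3/3 normal; order 32: 1/1 normal.
Total normal subgroups: 8.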